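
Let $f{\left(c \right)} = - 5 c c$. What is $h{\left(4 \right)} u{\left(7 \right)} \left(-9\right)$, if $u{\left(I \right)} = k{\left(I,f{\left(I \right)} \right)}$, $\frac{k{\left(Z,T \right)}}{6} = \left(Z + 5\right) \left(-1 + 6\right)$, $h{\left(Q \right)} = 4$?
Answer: $-12960$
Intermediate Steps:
$f{\left(c \right)} = - 5 c^{2}$
$k{\left(Z,T \right)} = 150 + 30 Z$ ($k{\left(Z,T \right)} = 6 \left(Z + 5\right) \left(-1 + 6\right) = 6 \left(5 + Z\right) 5 = 6 \left(25 + 5 Z\right) = 150 + 30 Z$)
$u{\left(I \right)} = 150 + 30 I$
$h{\left(4 \right)} u{\left(7 \right)} \left(-9\right) = 4 \left(150 + 30 \cdot 7\right) \left(-9\right) = 4 \left(150 + 210\right) \left(-9\right) = 4 \cdot 360 \left(-9\right) = 1440 \left(-9\right) = -12960$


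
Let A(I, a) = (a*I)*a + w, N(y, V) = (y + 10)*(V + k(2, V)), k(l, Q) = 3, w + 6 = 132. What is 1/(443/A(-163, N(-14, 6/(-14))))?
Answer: -838818/21707 ≈ -38.643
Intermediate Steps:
w = 126 (w = -6 + 132 = 126)
N(y, V) = (3 + V)*(10 + y) (N(y, V) = (y + 10)*(V + 3) = (10 + y)*(3 + V) = (3 + V)*(10 + y))
A(I, a) = 126 + I*a**2 (A(I, a) = (a*I)*a + 126 = (I*a)*a + 126 = I*a**2 + 126 = 126 + I*a**2)
1/(443/A(-163, N(-14, 6/(-14)))) = 1/(443/(126 - 163*(30 + 3*(-14) + 10*(6/(-14)) + (6/(-14))*(-14))**2)) = 1/(443/(126 - 163*(30 - 42 + 10*(6*(-1/14)) + (6*(-1/14))*(-14))**2)) = 1/(443/(126 - 163*(30 - 42 + 10*(-3/7) - 3/7*(-14))**2)) = 1/(443/(126 - 163*(30 - 42 - 30/7 + 6)**2)) = 1/(443/(126 - 163*(-72/7)**2)) = 1/(443/(126 - 163*5184/49)) = 1/(443/(126 - 844992/49)) = 1/(443/(-838818/49)) = 1/(443*(-49/838818)) = 1/(-21707/838818) = -838818/21707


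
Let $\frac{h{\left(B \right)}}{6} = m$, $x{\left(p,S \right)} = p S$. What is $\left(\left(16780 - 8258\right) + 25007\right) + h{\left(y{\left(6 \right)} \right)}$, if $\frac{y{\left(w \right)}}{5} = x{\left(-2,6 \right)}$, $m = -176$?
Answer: $32473$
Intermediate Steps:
$x{\left(p,S \right)} = S p$
$y{\left(w \right)} = -60$ ($y{\left(w \right)} = 5 \cdot 6 \left(-2\right) = 5 \left(-12\right) = -60$)
$h{\left(B \right)} = -1056$ ($h{\left(B \right)} = 6 \left(-176\right) = -1056$)
$\left(\left(16780 - 8258\right) + 25007\right) + h{\left(y{\left(6 \right)} \right)} = \left(\left(16780 - 8258\right) + 25007\right) - 1056 = \left(8522 + 25007\right) - 1056 = 33529 - 1056 = 32473$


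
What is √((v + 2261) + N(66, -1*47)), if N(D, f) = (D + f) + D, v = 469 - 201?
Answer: √2614 ≈ 51.127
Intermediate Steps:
v = 268
N(D, f) = f + 2*D
√((v + 2261) + N(66, -1*47)) = √((268 + 2261) + (-1*47 + 2*66)) = √(2529 + (-47 + 132)) = √(2529 + 85) = √2614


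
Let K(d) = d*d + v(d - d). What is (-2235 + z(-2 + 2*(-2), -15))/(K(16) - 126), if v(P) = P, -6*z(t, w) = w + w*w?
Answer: -227/13 ≈ -17.462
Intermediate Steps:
z(t, w) = -w/6 - w²/6 (z(t, w) = -(w + w*w)/6 = -(w + w²)/6 = -w/6 - w²/6)
K(d) = d² (K(d) = d*d + (d - d) = d² + 0 = d²)
(-2235 + z(-2 + 2*(-2), -15))/(K(16) - 126) = (-2235 - ⅙*(-15)*(1 - 15))/(16² - 126) = (-2235 - ⅙*(-15)*(-14))/(256 - 126) = (-2235 - 35)/130 = -2270*1/130 = -227/13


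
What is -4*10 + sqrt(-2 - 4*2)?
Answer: -40 + I*sqrt(10) ≈ -40.0 + 3.1623*I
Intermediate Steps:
-4*10 + sqrt(-2 - 4*2) = -40 + sqrt(-2 - 8) = -40 + sqrt(-10) = -40 + I*sqrt(10)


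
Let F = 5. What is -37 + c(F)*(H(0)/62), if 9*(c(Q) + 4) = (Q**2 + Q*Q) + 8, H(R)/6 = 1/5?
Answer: -17183/465 ≈ -36.953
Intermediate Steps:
H(R) = 6/5
c(Q) = -28/9 + 2*Q**2/9 (c(Q) = -4 + ((Q**2 + Q*Q) + 8)/9 = -4 + ((Q**2 + Q**2) + 8)/9 = -4 + (2*Q**2 + 8)/9 = -4 + (8 + 2*Q**2)/9 = -4 + (8/9 + 2*Q**2/9) = -28/9 + 2*Q**2/9)
-37 + c(F)*(H(0)/62) = -37 + (-28/9 + (2/9)*5**2)*((6/5)/62) = -37 + (-28/9 + (2/9)*25)*((6/5)*(1/62)) = -37 + (-28/9 + 50/9)*(3/155) = -37 + (22/9)*(3/155) = -37 + 22/465 = -17183/465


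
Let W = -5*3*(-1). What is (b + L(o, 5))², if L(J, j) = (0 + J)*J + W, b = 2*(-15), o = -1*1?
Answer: 196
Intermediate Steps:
W = 15 (W = -15*(-1) = 15)
o = -1
b = -30
L(J, j) = 15 + J² (L(J, j) = (0 + J)*J + 15 = J*J + 15 = J² + 15 = 15 + J²)
(b + L(o, 5))² = (-30 + (15 + (-1)²))² = (-30 + (15 + 1))² = (-30 + 16)² = (-14)² = 196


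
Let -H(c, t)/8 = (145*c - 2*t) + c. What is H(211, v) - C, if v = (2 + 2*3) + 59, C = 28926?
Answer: -274302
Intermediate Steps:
v = 67 (v = (2 + 6) + 59 = 8 + 59 = 67)
H(c, t) = -1168*c + 16*t (H(c, t) = -8*((145*c - 2*t) + c) = -8*((-2*t + 145*c) + c) = -8*(-2*t + 146*c) = -1168*c + 16*t)
H(211, v) - C = (-1168*211 + 16*67) - 1*28926 = (-246448 + 1072) - 28926 = -245376 - 28926 = -274302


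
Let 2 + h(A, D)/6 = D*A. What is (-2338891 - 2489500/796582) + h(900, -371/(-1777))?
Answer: -1654593529982971/707763107 ≈ -2.3378e+6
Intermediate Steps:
h(A, D) = -12 + 6*A*D (h(A, D) = -12 + 6*(D*A) = -12 + 6*(A*D) = -12 + 6*A*D)
(-2338891 - 2489500/796582) + h(900, -371/(-1777)) = (-2338891 - 2489500/796582) + (-12 + 6*900*(-371/(-1777))) = (-2338891 - 2489500*1/796582) + (-12 + 6*900*(-371*(-1/1777))) = (-2338891 - 1244750/398291) + (-12 + 6*900*(371/1777)) = -931560480031/398291 + (-12 + 2003400/1777) = -931560480031/398291 + 1982076/1777 = -1654593529982971/707763107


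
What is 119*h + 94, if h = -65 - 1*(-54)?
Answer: -1215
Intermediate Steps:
h = -11 (h = -65 + 54 = -11)
119*h + 94 = 119*(-11) + 94 = -1309 + 94 = -1215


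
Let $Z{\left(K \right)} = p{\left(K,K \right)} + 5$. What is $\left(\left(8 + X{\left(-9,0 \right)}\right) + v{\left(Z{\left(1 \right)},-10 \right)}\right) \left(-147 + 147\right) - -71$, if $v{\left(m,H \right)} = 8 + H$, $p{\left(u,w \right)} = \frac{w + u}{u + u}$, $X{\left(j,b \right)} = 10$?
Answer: $71$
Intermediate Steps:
$p{\left(u,w \right)} = \frac{u + w}{2 u}$
$Z{\left(K \right)} = 6$ ($Z{\left(K \right)} = \frac{K + K}{2 K} + 5 = \frac{2 K}{2 K} + 5 = 1 + 5 = 6$)
$\left(\left(8 + X{\left(-9,0 \right)}\right) + v{\left(Z{\left(1 \right)},-10 \right)}\right) \left(-147 + 147\right) - -71 = \left(\left(8 + 10\right) + \left(8 - 10\right)\right) \left(-147 + 147\right) - -71 = \left(18 - 2\right) 0 + 71 = 16 \cdot 0 + 71 = 0 + 71 = 71$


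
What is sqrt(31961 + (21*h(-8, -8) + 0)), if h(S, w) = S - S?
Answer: sqrt(31961) ≈ 178.78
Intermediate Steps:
h(S, w) = 0
sqrt(31961 + (21*h(-8, -8) + 0)) = sqrt(31961 + (21*0 + 0)) = sqrt(31961 + (0 + 0)) = sqrt(31961 + 0) = sqrt(31961)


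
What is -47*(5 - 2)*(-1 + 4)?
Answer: -423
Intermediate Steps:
-47*(5 - 2)*(-1 + 4) = -141*3 = -47*9 = -423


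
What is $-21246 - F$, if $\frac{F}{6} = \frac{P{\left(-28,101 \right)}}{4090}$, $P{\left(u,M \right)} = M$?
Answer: $- \frac{43448373}{2045} \approx -21246.0$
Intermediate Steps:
$F = \frac{303}{2045}$ ($F = 6 \cdot \frac{101}{4090} = \frac{303}{2045} \approx 0.14817$)
$-21246 - F = -21246 - \frac{303}{2045} = - \frac{43448373}{2045}$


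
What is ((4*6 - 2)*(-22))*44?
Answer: -21296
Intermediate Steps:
((4*6 - 2)*(-22))*44 = ((24 - 2)*(-22))*44 = (22*(-22))*44 = -484*44 = -21296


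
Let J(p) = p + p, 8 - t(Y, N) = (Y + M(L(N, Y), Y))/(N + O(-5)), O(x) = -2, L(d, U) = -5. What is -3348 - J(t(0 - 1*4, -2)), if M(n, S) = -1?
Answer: -6723/2 ≈ -3361.5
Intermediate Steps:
t(Y, N) = 8 - (-1 + Y)/(-2 + N) (t(Y, N) = 8 - (Y - 1)/(N - 2) = 8 - (-1 + Y)/(-2 + N))
J(p) = 2*p
-3348 - J(t(0 - 1*4, -2)) = -3348 - 2*(-15 - (0 - 1*4) + 8*(-2))/(-2 - 2) = -3348 - 2*(-15 - (0 - 4) - 16)/(-4) = -3348 - 2*(-(-15 - 1*(-4) - 16)/4) = -3348 - 2*(-(-15 + 4 - 16)/4) = -3348 - 2*(-¼*(-27)) = -3348 - 2*27/4 = -3348 - 1*27/2 = -3348 - 27/2 = -6723/2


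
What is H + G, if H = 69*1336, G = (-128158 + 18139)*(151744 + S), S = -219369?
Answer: 7440127059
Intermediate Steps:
G = 7440034875 (G = (-128158 + 18139)*(151744 - 219369) = -110019*(-67625) = 7440034875)
H = 92184
H + G = 92184 + 7440034875 = 7440127059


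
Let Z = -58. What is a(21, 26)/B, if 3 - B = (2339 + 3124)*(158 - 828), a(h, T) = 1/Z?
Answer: -1/212292354 ≈ -4.7105e-9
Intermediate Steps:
a(h, T) = -1/58 (a(h, T) = 1/(-58) = -1/58)
B = 3660213 (B = 3 - (2339 + 3124)*(158 - 828) = 3 - 5463*(-670) = 3 - 1*(-3660210) = 3 + 3660210 = 3660213)
a(21, 26)/B = -1/58/3660213 = -1/58*1/3660213 = -1/212292354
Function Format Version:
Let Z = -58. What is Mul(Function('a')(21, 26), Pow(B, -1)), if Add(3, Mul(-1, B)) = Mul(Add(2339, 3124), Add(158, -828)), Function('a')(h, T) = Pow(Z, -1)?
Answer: Rational(-1, 212292354) ≈ -4.7105e-9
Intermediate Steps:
Function('a')(h, T) = Rational(-1, 58) (Function('a')(h, T) = Pow(-58, -1) = Rational(-1, 58))
B = 3660213 (B = Add(3, Mul(-1, Mul(Add(2339, 3124), Add(158, -828)))) = Add(3, Mul(-1, Mul(5463, -670))) = Add(3, Mul(-1, -3660210)) = Add(3, 3660210) = 3660213)
Mul(Function('a')(21, 26), Pow(B, -1)) = Mul(Rational(-1, 58), Pow(3660213, -1)) = Mul(Rational(-1, 58), Rational(1, 3660213)) = Rational(-1, 212292354)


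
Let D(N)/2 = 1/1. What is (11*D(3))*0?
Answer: 0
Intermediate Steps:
D(N) = 2 (D(N) = 2/1 = 2*1 = 2)
(11*D(3))*0 = (11*2)*0 = 22*0 = 0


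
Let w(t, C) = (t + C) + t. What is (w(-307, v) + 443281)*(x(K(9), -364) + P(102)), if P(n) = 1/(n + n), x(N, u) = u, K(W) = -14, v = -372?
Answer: -32842615225/204 ≈ -1.6099e+8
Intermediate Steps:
w(t, C) = C + 2*t (w(t, C) = (C + t) + t = C + 2*t)
P(n) = 1/(2*n)
(w(-307, v) + 443281)*(x(K(9), -364) + P(102)) = ((-372 + 2*(-307)) + 443281)*(-364 + (½)/102) = ((-372 - 614) + 443281)*(-364 + (½)*(1/102)) = (-986 + 443281)*(-364 + 1/204) = 442295*(-74255/204) = -32842615225/204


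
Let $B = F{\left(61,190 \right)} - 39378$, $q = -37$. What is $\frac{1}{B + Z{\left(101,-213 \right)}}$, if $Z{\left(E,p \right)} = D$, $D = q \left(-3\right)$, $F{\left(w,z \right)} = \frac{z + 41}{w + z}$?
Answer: $- \frac{251}{9855786} \approx -2.5467 \cdot 10^{-5}$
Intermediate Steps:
$F{\left(w,z \right)} = \frac{41 + z}{w + z}$
$D = 111$ ($D = \left(-37\right) \left(-3\right) = 111$)
$Z{\left(E,p \right)} = 111$
$B = - \frac{9883647}{251}$ ($B = \frac{41 + 190}{61 + 190} - 39378 = \frac{1}{251} \cdot 231 - 39378 = \frac{231}{251} - 39378 = - \frac{9883647}{251} \approx -39377.0$)
$\frac{1}{B + Z{\left(101,-213 \right)}} = \frac{1}{- \frac{9883647}{251} + 111} = \frac{1}{- \frac{9855786}{251}} = - \frac{251}{9855786}$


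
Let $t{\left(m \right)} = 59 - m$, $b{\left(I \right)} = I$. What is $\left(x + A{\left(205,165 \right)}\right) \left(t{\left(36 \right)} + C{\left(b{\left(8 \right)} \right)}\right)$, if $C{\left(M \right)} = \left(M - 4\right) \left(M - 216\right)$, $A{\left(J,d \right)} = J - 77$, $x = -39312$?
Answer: $31699856$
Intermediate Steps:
$A{\left(J,d \right)} = -77 + J$ ($A{\left(J,d \right)} = J - 77 = -77 + J$)
$C{\left(M \right)} = \left(-216 + M\right) \left(-4 + M\right)$ ($C{\left(M \right)} = \left(-4 + M\right) \left(-216 + M\right) = \left(-216 + M\right) \left(-4 + M\right)$)
$\left(x + A{\left(205,165 \right)}\right) \left(t{\left(36 \right)} + C{\left(b{\left(8 \right)} \right)}\right) = \left(-39312 + \left(-77 + 205\right)\right) \left(\left(59 - 36\right) + \left(864 + 8^{2} - 1760\right)\right) = \left(-39312 + 128\right) \left(\left(59 - 36\right) + \left(864 + 64 - 1760\right)\right) = - 39184 \left(23 - 832\right) = \left(-39184\right) \left(-809\right) = 31699856$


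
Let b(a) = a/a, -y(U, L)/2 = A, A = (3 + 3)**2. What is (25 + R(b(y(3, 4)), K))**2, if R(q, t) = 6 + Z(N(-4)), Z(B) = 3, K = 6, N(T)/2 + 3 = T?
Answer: 1156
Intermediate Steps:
A = 36 (A = 6**2 = 36)
y(U, L) = -72 (y(U, L) = -2*36 = -72)
N(T) = -6 + 2*T
b(a) = 1
R(q, t) = 9 (R(q, t) = 6 + 3 = 9)
(25 + R(b(y(3, 4)), K))**2 = (25 + 9)**2 = 34**2 = 1156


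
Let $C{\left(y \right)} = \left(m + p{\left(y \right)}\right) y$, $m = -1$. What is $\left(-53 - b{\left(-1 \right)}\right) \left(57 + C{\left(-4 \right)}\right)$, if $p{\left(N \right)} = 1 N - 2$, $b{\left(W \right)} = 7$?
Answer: $-5100$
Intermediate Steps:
$p{\left(N \right)} = -2 + N$ ($p{\left(N \right)} = N - 2 = -2 + N$)
$C{\left(y \right)} = y \left(-3 + y\right)$ ($C{\left(y \right)} = \left(-1 + \left(-2 + y\right)\right) y = \left(-3 + y\right) y = y \left(-3 + y\right)$)
$\left(-53 - b{\left(-1 \right)}\right) \left(57 + C{\left(-4 \right)}\right) = \left(-53 - 7\right) \left(57 - 4 \left(-3 - 4\right)\right) = \left(-53 - 7\right) \left(57 - -28\right) = - 60 \left(57 + 28\right) = \left(-60\right) 85 = -5100$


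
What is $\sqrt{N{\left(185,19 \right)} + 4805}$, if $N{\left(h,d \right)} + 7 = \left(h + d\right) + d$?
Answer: $\sqrt{5021} \approx 70.859$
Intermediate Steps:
$N{\left(h,d \right)} = -7 + h + 2 d$ ($N{\left(h,d \right)} = -7 + \left(\left(h + d\right) + d\right) = -7 + \left(\left(d + h\right) + d\right) = -7 + \left(h + 2 d\right) = -7 + h + 2 d$)
$\sqrt{N{\left(185,19 \right)} + 4805} = \sqrt{\left(-7 + 185 + 2 \cdot 19\right) + 4805} = \sqrt{\left(-7 + 185 + 38\right) + 4805} = \sqrt{216 + 4805} = \sqrt{5021}$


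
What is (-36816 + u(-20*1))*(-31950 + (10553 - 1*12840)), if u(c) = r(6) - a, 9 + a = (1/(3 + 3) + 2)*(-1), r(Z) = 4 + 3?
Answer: 7559084519/6 ≈ 1.2598e+9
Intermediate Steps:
r(Z) = 7
a = -67/6 (a = -9 + (1/(3 + 3) + 2)*(-1) = -9 + (1/6 + 2)*(-1) = -9 + (⅙ + 2)*(-1) = -9 + (13/6)*(-1) = -9 - 13/6 = -67/6 ≈ -11.167)
u(c) = 109/6 (u(c) = 7 - 1*(-67/6) = 7 + 67/6 = 109/6)
(-36816 + u(-20*1))*(-31950 + (10553 - 1*12840)) = (-36816 + 109/6)*(-31950 + (10553 - 1*12840)) = -220787*(-31950 + (10553 - 12840))/6 = -220787*(-31950 - 2287)/6 = -220787/6*(-34237) = 7559084519/6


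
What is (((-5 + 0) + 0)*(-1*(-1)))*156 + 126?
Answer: -654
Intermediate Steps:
(((-5 + 0) + 0)*(-1*(-1)))*156 + 126 = ((-5 + 0)*1)*156 + 126 = -5*1*156 + 126 = -5*156 + 126 = -780 + 126 = -654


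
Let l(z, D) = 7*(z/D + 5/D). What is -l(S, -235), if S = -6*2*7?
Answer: -553/235 ≈ -2.3532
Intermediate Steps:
S = -84 (S = -12*7 = -84)
l(z, D) = 35/D + 7*z/D (l(z, D) = 7*(5/D + z/D) = 35/D + 7*z/D)
-l(S, -235) = -7*(5 - 84)/(-235) = -7*(-1)*(-79)/235 = -1*553/235 = -553/235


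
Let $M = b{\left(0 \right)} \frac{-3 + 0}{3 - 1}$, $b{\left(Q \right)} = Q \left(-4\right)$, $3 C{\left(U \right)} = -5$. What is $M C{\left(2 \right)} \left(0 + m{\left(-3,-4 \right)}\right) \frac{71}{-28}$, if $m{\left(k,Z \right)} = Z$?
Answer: $0$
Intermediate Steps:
$C{\left(U \right)} = - \frac{5}{3}$ ($C{\left(U \right)} = \frac{1}{3} \left(-5\right) = - \frac{5}{3}$)
$b{\left(Q \right)} = - 4 Q$
$M = 0$ ($M = \left(-4\right) 0 \frac{-3 + 0}{3 - 1} = 0 \left(- \frac{3}{2}\right) = 0$)
$M C{\left(2 \right)} \left(0 + m{\left(-3,-4 \right)}\right) \frac{71}{-28} = 0 \left(- \frac{5 \left(0 - 4\right)}{3}\right) \frac{71}{-28} = 0 \left(\left(- \frac{5}{3}\right) \left(-4\right)\right) 71 \left(- \frac{1}{28}\right) = 0 \cdot \frac{20}{3} \left(- \frac{71}{28}\right) = 0 \left(- \frac{71}{28}\right) = 0$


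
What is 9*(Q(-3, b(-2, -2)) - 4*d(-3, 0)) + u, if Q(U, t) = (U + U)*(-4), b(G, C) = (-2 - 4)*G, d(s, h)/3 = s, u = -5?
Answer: 535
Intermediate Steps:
d(s, h) = 3*s
b(G, C) = -6*G
Q(U, t) = -8*U (Q(U, t) = (2*U)*(-4) = -8*U)
9*(Q(-3, b(-2, -2)) - 4*d(-3, 0)) + u = 9*(-8*(-3) - 12*(-3)) - 5 = 9*(24 - 4*(-9)) - 5 = 9*(24 + 36) - 5 = 9*60 - 5 = 540 - 5 = 535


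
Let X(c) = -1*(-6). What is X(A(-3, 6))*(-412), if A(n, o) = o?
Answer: -2472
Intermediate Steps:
X(c) = 6
X(A(-3, 6))*(-412) = 6*(-412) = -2472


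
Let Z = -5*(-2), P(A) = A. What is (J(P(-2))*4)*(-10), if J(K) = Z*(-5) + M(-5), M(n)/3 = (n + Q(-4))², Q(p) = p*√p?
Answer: 6680 - 9600*I ≈ 6680.0 - 9600.0*I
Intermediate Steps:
Q(p) = p^(3/2)
M(n) = 3*(n - 8*I)² (M(n) = 3*(n + (-4)^(3/2))² = 3*(n - 8*I)²)
Z = 10
J(K) = -50 + 3*(-5 - 8*I)² (J(K) = 10*(-5) + 3*(-5 - 8*I)² = -50 + 3*(-5 - 8*I)²)
(J(P(-2))*4)*(-10) = ((-167 + 240*I)*4)*(-10) = (-668 + 960*I)*(-10) = 6680 - 9600*I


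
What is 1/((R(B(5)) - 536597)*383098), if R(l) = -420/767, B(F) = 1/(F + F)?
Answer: -767/157671766068262 ≈ -4.8645e-12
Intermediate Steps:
B(F) = 1/(2*F)
R(l) = -420/767 (R(l) = -420*1/767 = -420/767)
1/((R(B(5)) - 536597)*383098) = 1/(-420/767 - 536597*383098) = (1/383098)/(-411570319/767) = -767/411570319*1/383098 = -767/157671766068262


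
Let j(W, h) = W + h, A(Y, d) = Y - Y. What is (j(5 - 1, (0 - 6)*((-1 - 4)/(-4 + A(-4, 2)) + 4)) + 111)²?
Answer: 27889/4 ≈ 6972.3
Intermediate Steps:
A(Y, d) = 0
(j(5 - 1, (0 - 6)*((-1 - 4)/(-4 + A(-4, 2)) + 4)) + 111)² = (((5 - 1) + (0 - 6)*((-1 - 4)/(-4 + 0) + 4)) + 111)² = ((4 - 6*(-5/(-4) + 4)) + 111)² = ((4 - 6*(-5*(-¼) + 4)) + 111)² = ((4 - 6*(5/4 + 4)) + 111)² = ((4 - 6*21/4) + 111)² = ((4 - 63/2) + 111)² = (-55/2 + 111)² = (167/2)² = 27889/4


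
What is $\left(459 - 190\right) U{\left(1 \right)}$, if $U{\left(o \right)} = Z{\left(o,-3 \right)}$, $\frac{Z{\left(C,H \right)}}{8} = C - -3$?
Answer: $8608$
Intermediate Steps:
$Z{\left(C,H \right)} = 24 + 8 C$ ($Z{\left(C,H \right)} = 8 \left(C - -3\right) = 8 \left(C + 3\right) = 8 \left(3 + C\right) = 24 + 8 C$)
$U{\left(o \right)} = 24 + 8 o$
$\left(459 - 190\right) U{\left(1 \right)} = \left(459 - 190\right) \left(24 + 8 \cdot 1\right) = 269 \left(24 + 8\right) = 269 \cdot 32 = 8608$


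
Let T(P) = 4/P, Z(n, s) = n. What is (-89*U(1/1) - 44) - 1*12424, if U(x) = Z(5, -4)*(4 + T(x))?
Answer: -16028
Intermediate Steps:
U(x) = 20 + 20/x (U(x) = 5*(4 + 4/x) = 20 + 20/x)
(-89*U(1/1) - 44) - 1*12424 = (-89*(20 + 20/(1/1)) - 44) - 1*12424 = (-89*(20 + 20/1) - 44) - 12424 = (-89*(20 + 20*1) - 44) - 12424 = (-89*(20 + 20) - 44) - 12424 = (-89*40 - 44) - 12424 = (-3560 - 44) - 12424 = -3604 - 12424 = -16028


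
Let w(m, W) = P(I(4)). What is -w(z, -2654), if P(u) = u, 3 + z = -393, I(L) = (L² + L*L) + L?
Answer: -36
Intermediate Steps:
I(L) = L + 2*L² (I(L) = (L² + L²) + L = 2*L² + L = L + 2*L²)
z = -396 (z = -3 - 393 = -396)
w(m, W) = 36 (w(m, W) = 4*(1 + 2*4) = 4*(1 + 8) = 4*9 = 36)
-w(z, -2654) = -1*36 = -36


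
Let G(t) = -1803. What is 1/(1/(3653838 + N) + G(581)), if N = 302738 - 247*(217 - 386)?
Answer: -3998319/7208969156 ≈ -0.00055463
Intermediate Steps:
N = 344481 (N = 302738 - 247*(-169) = 302738 + 41743 = 344481)
1/(1/(3653838 + N) + G(581)) = 1/(1/(3653838 + 344481) - 1803) = 1/(1/3998319 - 1803) = 1/(-7208969156/3998319) = -3998319/7208969156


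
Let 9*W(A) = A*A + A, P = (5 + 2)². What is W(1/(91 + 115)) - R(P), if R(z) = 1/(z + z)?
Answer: -20091/2079364 ≈ -0.0096621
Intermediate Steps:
P = 49 (P = 7² = 49)
R(z) = 1/(2*z)
W(A) = A/9 + A²/9 (W(A) = (A*A + A)/9 = (A² + A)/9 = (A + A²)/9 = A/9 + A²/9)
W(1/(91 + 115)) - R(P) = (1 + 1/(91 + 115))/(9*(91 + 115)) - 1/(2*49) = (⅑)*(1 + 1/206)/206 - 1/(2*49) = (⅑)*(1/206)*(1 + 1/206) - 1*1/98 = (⅑)*(1/206)*(207/206) - 1/98 = 23/42436 - 1/98 = -20091/2079364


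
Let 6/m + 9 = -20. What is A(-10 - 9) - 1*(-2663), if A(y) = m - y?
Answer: 77772/29 ≈ 2681.8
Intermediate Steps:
m = -6/29 (m = 6/(-9 - 20) = 6/(-29) = 6*(-1/29) = -6/29 ≈ -0.20690)
A(y) = -6/29 - y
A(-10 - 9) - 1*(-2663) = (-6/29 - (-10 - 9)) - 1*(-2663) = (-6/29 - 1*(-19)) + 2663 = (-6/29 + 19) + 2663 = 545/29 + 2663 = 77772/29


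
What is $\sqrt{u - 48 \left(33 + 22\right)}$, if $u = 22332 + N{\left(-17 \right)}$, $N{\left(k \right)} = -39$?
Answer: $\sqrt{19653} \approx 140.19$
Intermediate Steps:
$u = 22293$ ($u = 22332 - 39 = 22293$)
$\sqrt{u - 48 \left(33 + 22\right)} = \sqrt{22293 - 48 \left(33 + 22\right)} = \sqrt{22293 - 2640} = \sqrt{19653}$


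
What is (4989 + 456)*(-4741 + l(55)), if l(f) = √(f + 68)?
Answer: -25814745 + 5445*√123 ≈ -2.5754e+7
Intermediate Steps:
l(f) = √(68 + f)
(4989 + 456)*(-4741 + l(55)) = (4989 + 456)*(-4741 + √(68 + 55)) = 5445*(-4741 + √123) = -25814745 + 5445*√123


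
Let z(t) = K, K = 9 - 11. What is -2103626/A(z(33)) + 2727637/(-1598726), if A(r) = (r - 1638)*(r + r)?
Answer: -845253719799/2621910640 ≈ -322.38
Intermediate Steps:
K = -2
z(t) = -2
A(r) = 2*r*(-1638 + r) (A(r) = (-1638 + r)*(2*r) = 2*r*(-1638 + r))
-2103626/A(z(33)) + 2727637/(-1598726) = -2103626*(-1/(4*(-1638 - 2))) + 2727637/(-1598726) = -2103626/(2*(-2)*(-1640)) + 2727637*(-1/1598726) = -2103626/6560 - 2727637/1598726 = -2103626*1/6560 - 2727637/1598726 = -1051813/3280 - 2727637/1598726 = -845253719799/2621910640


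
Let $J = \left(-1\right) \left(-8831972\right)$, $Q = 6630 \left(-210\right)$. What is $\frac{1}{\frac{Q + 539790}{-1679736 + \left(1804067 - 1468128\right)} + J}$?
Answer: $\frac{1343797}{11868378330194} \approx 1.1323 \cdot 10^{-7}$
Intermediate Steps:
$Q = -1392300$
$J = 8831972$
$\frac{1}{\frac{Q + 539790}{-1679736 + \left(1804067 - 1468128\right)} + J} = \frac{1}{\frac{-1392300 + 539790}{-1679736 + \left(1804067 - 1468128\right)} + 8831972} = \frac{1}{- \frac{852510}{-1679736 + \left(1804067 - 1468128\right)} + 8831972} = \frac{1}{- \frac{852510}{-1679736 + 335939} + 8831972} = \frac{1}{- \frac{852510}{-1343797} + 8831972} = \frac{1}{\left(-852510\right) \left(- \frac{1}{1343797}\right) + 8831972} = \frac{1}{\frac{852510}{1343797} + 8831972} = \frac{1}{\frac{11868378330194}{1343797}} = \frac{1343797}{11868378330194}$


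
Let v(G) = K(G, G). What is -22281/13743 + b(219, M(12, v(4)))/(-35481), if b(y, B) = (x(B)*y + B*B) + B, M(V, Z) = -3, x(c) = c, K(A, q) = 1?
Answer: -86845052/54179487 ≈ -1.6029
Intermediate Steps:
v(G) = 1
b(y, B) = B + B² + B*y (b(y, B) = (B*y + B*B) + B = (B*y + B²) + B = (B² + B*y) + B = B + B² + B*y)
-22281/13743 + b(219, M(12, v(4)))/(-35481) = -22281/13743 - 3*(1 - 3 + 219)/(-35481) = -22281*1/13743 - 3*217*(-1/35481) = -7427/4581 - 651*(-1/35481) = -7427/4581 + 217/11827 = -86845052/54179487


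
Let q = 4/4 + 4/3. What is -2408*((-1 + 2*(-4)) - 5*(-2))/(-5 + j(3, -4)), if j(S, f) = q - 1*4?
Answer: 1806/5 ≈ 361.20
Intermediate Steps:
q = 7/3 (q = 4*(1/4) + 4*(1/3) = 1 + 4/3 = 7/3 ≈ 2.3333)
j(S, f) = -5/3 (j(S, f) = 7/3 - 1*4 = 7/3 - 4 = -5/3)
-2408*((-1 + 2*(-4)) - 5*(-2))/(-5 + j(3, -4)) = -2408*((-1 + 2*(-4)) - 5*(-2))/(-5 - 5/3) = -2408*((-1 - 8) + 10)/(-20/3) = -2408*(-9 + 10)*(-3)/20 = -2408*(-3)/20 = -2408*(-3/20) = 1806/5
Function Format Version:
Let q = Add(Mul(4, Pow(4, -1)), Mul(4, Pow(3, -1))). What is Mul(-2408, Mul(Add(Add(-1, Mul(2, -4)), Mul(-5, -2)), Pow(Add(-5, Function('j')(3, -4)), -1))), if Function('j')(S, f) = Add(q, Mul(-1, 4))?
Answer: Rational(1806, 5) ≈ 361.20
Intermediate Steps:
q = Rational(7, 3) (q = Add(Mul(4, Rational(1, 4)), Mul(4, Rational(1, 3))) = Add(1, Rational(4, 3)) = Rational(7, 3) ≈ 2.3333)
Function('j')(S, f) = Rational(-5, 3) (Function('j')(S, f) = Add(Rational(7, 3), Mul(-1, 4)) = Add(Rational(7, 3), -4) = Rational(-5, 3))
Mul(-2408, Mul(Add(Add(-1, Mul(2, -4)), Mul(-5, -2)), Pow(Add(-5, Function('j')(3, -4)), -1))) = Mul(-2408, Mul(Add(Add(-1, Mul(2, -4)), Mul(-5, -2)), Pow(Add(-5, Rational(-5, 3)), -1))) = Mul(-2408, Mul(Add(Add(-1, -8), 10), Pow(Rational(-20, 3), -1))) = Mul(-2408, Mul(Add(-9, 10), Rational(-3, 20))) = Mul(-2408, Mul(1, Rational(-3, 20))) = Mul(-2408, Rational(-3, 20)) = Rational(1806, 5)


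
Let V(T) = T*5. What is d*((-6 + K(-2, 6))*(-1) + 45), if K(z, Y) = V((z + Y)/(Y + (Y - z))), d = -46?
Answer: -15962/7 ≈ -2280.3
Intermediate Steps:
V(T) = 5*T
K(z, Y) = 5*(Y + z)/(-z + 2*Y) (K(z, Y) = 5*((z + Y)/(Y + (Y - z))) = 5*((Y + z)/(-z + 2*Y)) = 5*(Y + z)/(-z + 2*Y))
d*((-6 + K(-2, 6))*(-1) + 45) = -46*((-6 + 5*(6 - 2)/(-1*(-2) + 2*6))*(-1) + 45) = -46*((-6 + 5*4/(2 + 12))*(-1) + 45) = -46*((-6 + 5*4/14)*(-1) + 45) = -46*((-6 + 5*(1/14)*4)*(-1) + 45) = -46*((-6 + 10/7)*(-1) + 45) = -46*(-32/7*(-1) + 45) = -46*(32/7 + 45) = -46*347/7 = -15962/7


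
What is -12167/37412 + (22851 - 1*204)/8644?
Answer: 46381126/20211833 ≈ 2.2948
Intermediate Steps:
-12167/37412 + (22851 - 1*204)/8644 = -12167*1/37412 + (22851 - 204)*(1/8644) = -12167/37412 + 22647*(1/8644) = -12167/37412 + 22647/8644 = 46381126/20211833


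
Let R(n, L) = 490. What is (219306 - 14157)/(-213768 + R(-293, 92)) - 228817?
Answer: -48801837275/213278 ≈ -2.2882e+5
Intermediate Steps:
(219306 - 14157)/(-213768 + R(-293, 92)) - 228817 = (219306 - 14157)/(-213768 + 490) - 228817 = 205149/(-213278) - 228817 = 205149*(-1/213278) - 228817 = -205149/213278 - 228817 = -48801837275/213278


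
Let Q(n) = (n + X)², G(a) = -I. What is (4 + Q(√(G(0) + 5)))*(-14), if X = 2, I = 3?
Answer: -140 - 56*√2 ≈ -219.20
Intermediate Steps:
G(a) = -3 (G(a) = -1*3 = -3)
Q(n) = (2 + n)² (Q(n) = (n + 2)² = (2 + n)²)
(4 + Q(√(G(0) + 5)))*(-14) = (4 + (2 + √(-3 + 5))²)*(-14) = (4 + (2 + √2)²)*(-14) = -56 - 14*(2 + √2)²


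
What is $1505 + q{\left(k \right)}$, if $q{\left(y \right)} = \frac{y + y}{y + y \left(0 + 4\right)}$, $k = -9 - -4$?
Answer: $\frac{7527}{5} \approx 1505.4$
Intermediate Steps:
$k = -5$ ($k = -9 + 4 = -5$)
$q{\left(y \right)} = \frac{2}{5}$ ($q{\left(y \right)} = \frac{2 y}{y + y 4} = \frac{2 y}{y + 4 y} = \frac{2 y}{5 y} = 2 y \frac{1}{5 y} = \frac{2}{5}$)
$1505 + q{\left(k \right)} = 1505 + \frac{2}{5} = \frac{7527}{5}$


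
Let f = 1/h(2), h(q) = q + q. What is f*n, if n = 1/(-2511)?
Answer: -1/10044 ≈ -9.9562e-5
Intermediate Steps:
h(q) = 2*q
n = -1/2511 ≈ -0.00039825
f = ¼ (f = 1/(2*2) = 1/4 = ¼ ≈ 0.25000)
f*n = (¼)*(-1/2511) = -1/10044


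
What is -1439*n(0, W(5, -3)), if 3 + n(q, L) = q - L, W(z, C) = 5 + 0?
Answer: 11512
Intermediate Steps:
W(z, C) = 5
n(q, L) = -3 + q - L (n(q, L) = -3 + (q - L) = -3 + q - L)
-1439*n(0, W(5, -3)) = -1439*(-3 + 0 - 1*5) = -1439*(-3 + 0 - 5) = -1439*(-8) = 11512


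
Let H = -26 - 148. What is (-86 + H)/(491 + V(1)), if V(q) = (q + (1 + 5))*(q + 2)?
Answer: -65/128 ≈ -0.50781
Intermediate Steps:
H = -174
V(q) = (2 + q)*(6 + q) (V(q) = (q + 6)*(2 + q) = (6 + q)*(2 + q) = (2 + q)*(6 + q))
(-86 + H)/(491 + V(1)) = (-86 - 174)/(491 + (12 + 1² + 8*1)) = -260/(491 + (12 + 1 + 8)) = -260/(491 + 21) = -260/512 = -260*1/512 = -65/128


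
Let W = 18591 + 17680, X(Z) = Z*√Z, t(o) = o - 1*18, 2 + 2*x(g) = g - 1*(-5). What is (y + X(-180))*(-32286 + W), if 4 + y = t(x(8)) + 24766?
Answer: 197253515/2 - 4303800*I*√5 ≈ 9.8627e+7 - 9.6236e+6*I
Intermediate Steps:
x(g) = 3/2 + g/2 (x(g) = -1 + (g - 1*(-5))/2 = -1 + (g + 5)/2 = -1 + (5 + g)/2 = -1 + (5/2 + g/2) = 3/2 + g/2)
t(o) = -18 + o (t(o) = o - 18 = -18 + o)
X(Z) = Z^(3/2)
y = 49499/2 (y = -4 + ((-18 + (3/2 + (½)*8)) + 24766) = -4 + ((-18 + (3/2 + 4)) + 24766) = -4 + ((-18 + 11/2) + 24766) = -4 + (-25/2 + 24766) = -4 + 49507/2 = 49499/2 ≈ 24750.)
W = 36271
(y + X(-180))*(-32286 + W) = (49499/2 + (-180)^(3/2))*(-32286 + 36271) = (49499/2 - 1080*I*√5)*3985 = 197253515/2 - 4303800*I*√5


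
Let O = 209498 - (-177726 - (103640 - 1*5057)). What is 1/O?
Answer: 1/485807 ≈ 2.0584e-6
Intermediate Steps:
O = 485807 (O = 209498 - (-177726 - (103640 - 5057)) = 209498 - (-177726 - 1*98583) = 209498 - (-177726 - 98583) = 209498 - 1*(-276309) = 209498 + 276309 = 485807)
1/O = 1/485807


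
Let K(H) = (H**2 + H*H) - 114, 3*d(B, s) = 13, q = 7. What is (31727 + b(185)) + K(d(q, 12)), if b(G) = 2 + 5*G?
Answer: 293198/9 ≈ 32578.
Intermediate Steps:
d(B, s) = 13/3 (d(B, s) = (1/3)*13 = 13/3)
K(H) = -114 + 2*H**2 (K(H) = (H**2 + H**2) - 114 = 2*H**2 - 114 = -114 + 2*H**2)
(31727 + b(185)) + K(d(q, 12)) = (31727 + (2 + 5*185)) + (-114 + 2*(13/3)**2) = (31727 + (2 + 925)) + (-114 + 2*(169/9)) = (31727 + 927) + (-114 + 338/9) = 32654 - 688/9 = 293198/9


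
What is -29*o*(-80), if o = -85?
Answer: -197200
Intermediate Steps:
-29*o*(-80) = -29*(-85)*(-80) = 2465*(-80) = -197200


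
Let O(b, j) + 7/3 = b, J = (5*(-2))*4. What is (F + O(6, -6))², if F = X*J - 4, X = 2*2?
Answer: 231361/9 ≈ 25707.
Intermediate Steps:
J = -40 (J = -10*4 = -40)
O(b, j) = -7/3 + b
X = 4
F = -164 (F = 4*(-40) - 4 = -160 - 4 = -164)
(F + O(6, -6))² = (-164 + (-7/3 + 6))² = (-164 + 11/3)² = (-481/3)² = 231361/9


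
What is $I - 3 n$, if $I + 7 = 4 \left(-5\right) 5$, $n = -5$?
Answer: $-92$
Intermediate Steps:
$I = -107$ ($I = -7 + 4 \left(-5\right) 5 = -7 - 100 = -107$)
$I - 3 n = -107 - -15 = -107 + 15 = -92$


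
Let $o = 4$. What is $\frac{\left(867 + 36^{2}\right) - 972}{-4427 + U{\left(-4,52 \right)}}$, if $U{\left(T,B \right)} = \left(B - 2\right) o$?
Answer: $- \frac{397}{1409} \approx -0.28176$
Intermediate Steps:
$U{\left(T,B \right)} = -8 + 4 B$ ($U{\left(T,B \right)} = \left(B - 2\right) 4 = \left(-2 + B\right) 4 = -8 + 4 B$)
$\frac{\left(867 + 36^{2}\right) - 972}{-4427 + U{\left(-4,52 \right)}} = \frac{\left(867 + 36^{2}\right) - 972}{-4427 + \left(-8 + 4 \cdot 52\right)} = \frac{\left(867 + 1296\right) - 972}{-4427 + \left(-8 + 208\right)} = \frac{2163 - 972}{-4427 + 200} = \frac{1191}{-4227} = 1191 \left(- \frac{1}{4227}\right) = - \frac{397}{1409}$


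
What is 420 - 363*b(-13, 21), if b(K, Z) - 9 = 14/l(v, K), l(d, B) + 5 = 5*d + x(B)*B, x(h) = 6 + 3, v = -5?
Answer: -19687/7 ≈ -2812.4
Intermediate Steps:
x(h) = 9
l(d, B) = -5 + 5*d + 9*B (l(d, B) = -5 + (5*d + 9*B) = -5 + 5*d + 9*B)
b(K, Z) = 9 + 14/(-30 + 9*K) (b(K, Z) = 9 + 14/(-5 + 5*(-5) + 9*K) = 9 + 14/(-5 - 25 + 9*K) = 9 + 14/(-30 + 9*K))
420 - 363*b(-13, 21) = 420 - 121*(-256 + 81*(-13))/(-10 + 3*(-13)) = 420 - 121*(-256 - 1053)/(-10 - 39) = 420 - 121*(-1309)/(-49) = 420 - 121*(-1)*(-1309)/49 = 420 - 363*187/21 = 420 - 22627/7 = -19687/7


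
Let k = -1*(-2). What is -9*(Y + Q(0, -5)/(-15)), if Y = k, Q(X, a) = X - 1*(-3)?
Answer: -81/5 ≈ -16.200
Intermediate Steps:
Q(X, a) = 3 + X (Q(X, a) = X + 3 = 3 + X)
k = 2
Y = 2
-9*(Y + Q(0, -5)/(-15)) = -9*(2 + (3 + 0)/(-15)) = -9*(2 + 3*(-1/15)) = -9*(2 - ⅕) = -9*9/5 = -81/5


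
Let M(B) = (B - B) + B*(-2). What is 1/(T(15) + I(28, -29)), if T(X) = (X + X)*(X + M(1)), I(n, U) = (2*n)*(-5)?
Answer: 1/110 ≈ 0.0090909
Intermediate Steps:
I(n, U) = -10*n
M(B) = -2*B (M(B) = 0 - 2*B = -2*B)
T(X) = 2*X*(-2 + X) (T(X) = (X + X)*(X - 2*1) = (2*X)*(X - 2) = (2*X)*(-2 + X) = 2*X*(-2 + X))
1/(T(15) + I(28, -29)) = 1/(2*15*(-2 + 15) - 10*28) = 1/(2*15*13 - 280) = 1/(390 - 280) = 1/110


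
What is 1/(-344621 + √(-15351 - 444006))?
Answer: -344621/118764092998 - I*√459357/118764092998 ≈ -2.9017e-6 - 5.7068e-9*I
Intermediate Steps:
1/(-344621 + √(-15351 - 444006)) = 1/(-344621 + √(-459357)) = 1/(-344621 + I*√459357)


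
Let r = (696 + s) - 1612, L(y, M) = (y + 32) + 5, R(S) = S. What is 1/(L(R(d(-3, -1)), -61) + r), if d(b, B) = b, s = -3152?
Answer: -1/4034 ≈ -0.00024789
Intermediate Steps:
L(y, M) = 37 + y (L(y, M) = (32 + y) + 5 = 37 + y)
r = -4068 (r = (696 - 3152) - 1612 = -2456 - 1612 = -4068)
1/(L(R(d(-3, -1)), -61) + r) = 1/((37 - 3) - 4068) = 1/(34 - 4068) = 1/(-4034) = -1/4034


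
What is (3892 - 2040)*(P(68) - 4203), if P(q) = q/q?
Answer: -7782104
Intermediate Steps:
P(q) = 1
(3892 - 2040)*(P(68) - 4203) = (3892 - 2040)*(1 - 4203) = 1852*(-4202) = -7782104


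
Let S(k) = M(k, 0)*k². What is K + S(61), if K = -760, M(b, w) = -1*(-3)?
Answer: 10403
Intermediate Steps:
M(b, w) = 3
S(k) = 3*k²
K + S(61) = -760 + 3*61² = -760 + 3*3721 = -760 + 11163 = 10403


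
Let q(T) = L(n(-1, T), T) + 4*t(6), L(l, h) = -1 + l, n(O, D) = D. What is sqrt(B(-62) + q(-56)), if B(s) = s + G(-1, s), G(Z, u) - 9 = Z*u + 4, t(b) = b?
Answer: 2*I*sqrt(5) ≈ 4.4721*I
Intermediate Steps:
G(Z, u) = 13 + Z*u (G(Z, u) = 9 + (Z*u + 4) = 9 + (4 + Z*u) = 13 + Z*u)
B(s) = 13 (B(s) = s + (13 - s) = 13)
q(T) = 23 + T (q(T) = (-1 + T) + 4*6 = (-1 + T) + 24 = 23 + T)
sqrt(B(-62) + q(-56)) = sqrt(13 + (23 - 56)) = sqrt(13 - 33) = sqrt(-20) = 2*I*sqrt(5)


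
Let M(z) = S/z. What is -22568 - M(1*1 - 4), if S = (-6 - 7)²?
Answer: -67535/3 ≈ -22512.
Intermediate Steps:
S = 169 (S = (-13)² = 169)
M(z) = 169/z
-22568 - M(1*1 - 4) = -22568 - 169/(1*1 - 4) = -22568 - 169/(1 - 4) = -22568 - 169/(-3) = -22568 - 169*(-1)/3 = -22568 - 1*(-169/3) = -22568 + 169/3 = -67535/3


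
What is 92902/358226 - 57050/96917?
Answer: -5716505083/17359094621 ≈ -0.32931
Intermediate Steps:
92902/358226 - 57050/96917 = 92902*(1/358226) - 57050*1/96917 = 46451/179113 - 57050/96917 = -5716505083/17359094621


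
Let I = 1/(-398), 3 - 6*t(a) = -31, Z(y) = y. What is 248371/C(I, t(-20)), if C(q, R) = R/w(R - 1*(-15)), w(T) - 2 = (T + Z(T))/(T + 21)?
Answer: 16392486/125 ≈ 1.3114e+5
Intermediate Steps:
t(a) = 17/3 (t(a) = ½ - ⅙*(-31) = ½ + 31/6 = 17/3)
w(T) = 2 + 2*T/(21 + T) (w(T) = 2 + (T + T)/(T + 21) = 2 + (2*T)/(21 + T) = 2 + 2*T/(21 + T))
I = -1/398 ≈ -0.0025126
C(q, R) = R*(36 + R)/(2*(51 + 2*R)) (C(q, R) = R/((2*(21 + 2*(R - 1*(-15)))/(21 + (R - 1*(-15))))) = R/((2*(21 + 2*(R + 15))/(21 + (R + 15)))) = R/((2*(21 + 2*(15 + R))/(21 + (15 + R)))) = R/((2*(21 + (30 + 2*R))/(36 + R))) = R/((2*(51 + 2*R)/(36 + R))) = R*((36 + R)/(2*(51 + 2*R))) = R*(36 + R)/(2*(51 + 2*R)))
248371/C(I, t(-20)) = 248371/(((½)*(17/3)*(36 + 17/3)/(51 + 2*(17/3)))) = 248371/(((½)*(17/3)*(125/3)/(51 + 34/3))) = 248371/(((½)*(17/3)*(125/3)/(187/3))) = 248371/(((½)*(17/3)*(3/187)*(125/3))) = 248371/(125/66) = 248371*(66/125) = 16392486/125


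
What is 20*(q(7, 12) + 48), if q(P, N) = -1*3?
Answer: 900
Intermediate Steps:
q(P, N) = -3
20*(q(7, 12) + 48) = 20*(-3 + 48) = 20*45 = 900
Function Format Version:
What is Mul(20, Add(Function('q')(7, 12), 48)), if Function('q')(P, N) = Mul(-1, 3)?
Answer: 900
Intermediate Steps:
Function('q')(P, N) = -3
Mul(20, Add(Function('q')(7, 12), 48)) = Mul(20, Add(-3, 48)) = Mul(20, 45) = 900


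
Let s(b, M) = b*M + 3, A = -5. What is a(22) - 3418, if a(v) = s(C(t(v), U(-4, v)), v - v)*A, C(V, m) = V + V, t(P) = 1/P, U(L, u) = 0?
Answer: -3433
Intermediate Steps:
C(V, m) = 2*V
s(b, M) = 3 + M*b (s(b, M) = M*b + 3 = 3 + M*b)
a(v) = -15 (a(v) = (3 + (v - v)*(2/v))*(-5) = (3 + 0*(2/v))*(-5) = (3 + 0)*(-5) = 3*(-5) = -15)
a(22) - 3418 = -15 - 3418 = -3433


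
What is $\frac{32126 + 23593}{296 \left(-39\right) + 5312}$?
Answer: $- \frac{1359}{152} \approx -8.9408$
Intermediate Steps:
$\frac{32126 + 23593}{296 \left(-39\right) + 5312} = \frac{55719}{-11544 + 5312} = \frac{55719}{-6232} = 55719 \left(- \frac{1}{6232}\right) = - \frac{1359}{152}$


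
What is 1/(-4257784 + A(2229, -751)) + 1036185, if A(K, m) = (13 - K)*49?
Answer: 4524365026079/4366368 ≈ 1.0362e+6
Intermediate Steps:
A(K, m) = 637 - 49*K
1/(-4257784 + A(2229, -751)) + 1036185 = 1/(-4257784 + (637 - 49*2229)) + 1036185 = 1/(-4257784 + (637 - 109221)) + 1036185 = 1/(-4257784 - 108584) + 1036185 = 1/(-4366368) + 1036185 = -1/4366368 + 1036185 = 4524365026079/4366368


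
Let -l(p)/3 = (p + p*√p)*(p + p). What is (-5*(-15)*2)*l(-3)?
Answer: -8100 - 8100*I*√3 ≈ -8100.0 - 14030.0*I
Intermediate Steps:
l(p) = -6*p*(p + p^(3/2)) (l(p) = -3*(p + p*√p)*(p + p) = -3*(p + p^(3/2))*2*p = -6*p*(p + p^(3/2)))
(-5*(-15)*2)*l(-3) = (-5*(-15)*2)*(-6*(-3)² - 54*I*√3) = (75*2)*(-6*9 - 54*I*√3) = 150*(-54 - 54*I*√3) = -8100 - 8100*I*√3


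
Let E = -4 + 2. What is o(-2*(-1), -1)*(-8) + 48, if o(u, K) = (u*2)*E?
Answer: 112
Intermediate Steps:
E = -2
o(u, K) = -4*u (o(u, K) = (u*2)*(-2) = (2*u)*(-2) = -4*u)
o(-2*(-1), -1)*(-8) + 48 = -(-8)*(-1)*(-8) + 48 = -4*2*(-8) + 48 = -8*(-8) + 48 = 64 + 48 = 112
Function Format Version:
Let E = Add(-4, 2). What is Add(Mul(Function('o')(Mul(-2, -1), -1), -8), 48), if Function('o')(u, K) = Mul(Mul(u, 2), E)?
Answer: 112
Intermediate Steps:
E = -2
Function('o')(u, K) = Mul(-4, u) (Function('o')(u, K) = Mul(Mul(u, 2), -2) = Mul(Mul(2, u), -2) = Mul(-4, u))
Add(Mul(Function('o')(Mul(-2, -1), -1), -8), 48) = Add(Mul(Mul(-4, Mul(-2, -1)), -8), 48) = Add(Mul(Mul(-4, 2), -8), 48) = Add(Mul(-8, -8), 48) = Add(64, 48) = 112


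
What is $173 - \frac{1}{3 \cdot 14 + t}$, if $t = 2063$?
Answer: $\frac{364164}{2105} \approx 173.0$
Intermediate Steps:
$173 - \frac{1}{3 \cdot 14 + t} = 173 - \frac{1}{3 \cdot 14 + 2063} = 173 - \frac{1}{42 + 2063} = 173 - \frac{1}{2105} = \frac{364164}{2105}$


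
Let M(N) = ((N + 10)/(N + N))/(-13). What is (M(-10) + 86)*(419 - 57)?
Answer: 31132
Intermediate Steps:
M(N) = -(10 + N)/(26*N) (M(N) = ((10 + N)/((2*N)))*(-1/13) = ((10 + N)*(1/(2*N)))*(-1/13) = ((10 + N)/(2*N))*(-1/13) = -(10 + N)/(26*N))
(M(-10) + 86)*(419 - 57) = ((1/26)*(-10 - 1*(-10))/(-10) + 86)*(419 - 57) = ((1/26)*(-⅒)*(-10 + 10) + 86)*362 = ((1/26)*(-⅒)*0 + 86)*362 = (0 + 86)*362 = 86*362 = 31132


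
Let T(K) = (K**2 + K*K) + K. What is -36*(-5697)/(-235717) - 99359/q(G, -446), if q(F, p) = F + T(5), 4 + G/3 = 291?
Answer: -23608469675/215916772 ≈ -109.34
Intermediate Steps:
G = 861 (G = -12 + 3*291 = -12 + 873 = 861)
T(K) = K + 2*K**2 (T(K) = (K**2 + K**2) + K = 2*K**2 + K = K + 2*K**2)
q(F, p) = 55 + F (q(F, p) = F + 5*(1 + 2*5) = F + 5*(1 + 10) = F + 5*11 = F + 55 = 55 + F)
-36*(-5697)/(-235717) - 99359/q(G, -446) = -36*(-5697)/(-235717) - 99359/(55 + 861) = 205092*(-1/235717) - 99359/916 = -205092/235717 - 99359*1/916 = -205092/235717 - 99359/916 = -23608469675/215916772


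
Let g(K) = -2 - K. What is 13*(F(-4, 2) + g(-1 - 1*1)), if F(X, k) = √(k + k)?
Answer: 26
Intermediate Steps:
F(X, k) = √2*√k (F(X, k) = √(2*k) = √2*√k)
13*(F(-4, 2) + g(-1 - 1*1)) = 13*(√2*√2 + (-2 - (-1 - 1*1))) = 13*(2 + (-2 - (-1 - 1))) = 13*(2 + (-2 - 1*(-2))) = 13*(2 + (-2 + 2)) = 13*(2 + 0) = 13*2 = 26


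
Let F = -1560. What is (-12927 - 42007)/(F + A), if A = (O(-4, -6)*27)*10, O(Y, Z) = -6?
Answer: 27467/1590 ≈ 17.275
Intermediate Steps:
A = -1620 (A = -6*27*10 = -162*10 = -1620)
(-12927 - 42007)/(F + A) = (-12927 - 42007)/(-1560 - 1620) = -54934/(-3180) = -54934*(-1/3180) = 27467/1590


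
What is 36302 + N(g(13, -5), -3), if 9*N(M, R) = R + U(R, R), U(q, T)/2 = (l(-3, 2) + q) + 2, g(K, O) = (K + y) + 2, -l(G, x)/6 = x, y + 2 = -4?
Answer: 326689/9 ≈ 36299.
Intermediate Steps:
y = -6 (y = -2 - 4 = -6)
l(G, x) = -6*x
g(K, O) = -4 + K (g(K, O) = (K - 6) + 2 = (-6 + K) + 2 = -4 + K)
U(q, T) = -20 + 2*q (U(q, T) = 2*((-6*2 + q) + 2) = 2*((-12 + q) + 2) = 2*(-10 + q) = -20 + 2*q)
N(M, R) = -20/9 + R/3 (N(M, R) = (R + (-20 + 2*R))/9 = (-20 + 3*R)/9 = -20/9 + R/3)
36302 + N(g(13, -5), -3) = 36302 + (-20/9 + (⅓)*(-3)) = 36302 + (-20/9 - 1) = 36302 - 29/9 = 326689/9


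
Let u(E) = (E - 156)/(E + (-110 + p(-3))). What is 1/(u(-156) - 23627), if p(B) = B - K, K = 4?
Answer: -7/165381 ≈ -4.2327e-5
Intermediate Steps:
p(B) = -4 + B (p(B) = B - 1*4 = B - 4 = -4 + B)
u(E) = (-156 + E)/(-117 + E) (u(E) = (E - 156)/(E + (-110 + (-4 - 3))) = (-156 + E)/(E + (-110 - 7)) = (-156 + E)/(E - 117) = (-156 + E)/(-117 + E))
1/(u(-156) - 23627) = 1/((-156 - 156)/(-117 - 156) - 23627) = 1/(-312/(-273) - 23627) = 1/(-1/273*(-312) - 23627) = 1/(8/7 - 23627) = 1/(-165381/7) = -7/165381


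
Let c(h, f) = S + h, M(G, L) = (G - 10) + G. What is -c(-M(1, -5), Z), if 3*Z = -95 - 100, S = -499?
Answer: 491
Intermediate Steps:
M(G, L) = -10 + 2*G (M(G, L) = (-10 + G) + G = -10 + 2*G)
Z = -65 (Z = (-95 - 100)/3 = (1/3)*(-195) = -65)
c(h, f) = -499 + h
-c(-M(1, -5), Z) = -(-499 - (-10 + 2*1)) = -(-499 - (-10 + 2)) = -(-499 - 1*(-8)) = -(-499 + 8) = -1*(-491) = 491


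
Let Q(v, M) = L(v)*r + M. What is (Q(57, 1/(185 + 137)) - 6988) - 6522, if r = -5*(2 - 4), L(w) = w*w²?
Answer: 591971241/322 ≈ 1.8384e+6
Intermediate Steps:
L(w) = w³
r = 10 (r = -5*(-2) = 10)
Q(v, M) = M + 10*v³ (Q(v, M) = v³*10 + M = 10*v³ + M = M + 10*v³)
(Q(57, 1/(185 + 137)) - 6988) - 6522 = ((1/(185 + 137) + 10*57³) - 6988) - 6522 = ((1/322 + 10*185193) - 6988) - 6522 = ((1/322 + 1851930) - 6988) - 6522 = (596321461/322 - 6988) - 6522 = 594071325/322 - 6522 = 591971241/322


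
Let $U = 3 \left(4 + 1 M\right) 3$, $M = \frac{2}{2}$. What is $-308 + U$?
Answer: $-263$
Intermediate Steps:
$M = 1$ ($M = 2 \cdot \frac{1}{2} = 1$)
$U = 45$ ($U = 3 \left(4 + 1 \cdot 1\right) 3 = 3 \left(4 + 1\right) 3 = 3 \cdot 5 \cdot 3 = 15 \cdot 3 = 45$)
$-308 + U = -308 + 45 = -263$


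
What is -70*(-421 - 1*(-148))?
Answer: 19110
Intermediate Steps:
-70*(-421 - 1*(-148)) = -70*(-421 + 148) = -70*(-273) = 19110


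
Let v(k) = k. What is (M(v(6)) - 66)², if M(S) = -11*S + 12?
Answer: 14400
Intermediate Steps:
M(S) = 12 - 11*S
(M(v(6)) - 66)² = ((12 - 11*6) - 66)² = ((12 - 66) - 66)² = (-54 - 66)² = (-120)² = 14400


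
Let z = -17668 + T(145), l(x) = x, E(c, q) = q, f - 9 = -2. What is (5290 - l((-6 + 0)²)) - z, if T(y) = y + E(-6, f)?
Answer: 22770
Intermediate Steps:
f = 7 (f = 9 - 2 = 7)
T(y) = 7 + y (T(y) = y + 7 = 7 + y)
z = -17516 (z = -17668 + (7 + 145) = -17668 + 152 = -17516)
(5290 - l((-6 + 0)²)) - z = (5290 - (-6 + 0)²) - 1*(-17516) = (5290 - 1*(-6)²) + 17516 = (5290 - 1*36) + 17516 = (5290 - 36) + 17516 = 5254 + 17516 = 22770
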